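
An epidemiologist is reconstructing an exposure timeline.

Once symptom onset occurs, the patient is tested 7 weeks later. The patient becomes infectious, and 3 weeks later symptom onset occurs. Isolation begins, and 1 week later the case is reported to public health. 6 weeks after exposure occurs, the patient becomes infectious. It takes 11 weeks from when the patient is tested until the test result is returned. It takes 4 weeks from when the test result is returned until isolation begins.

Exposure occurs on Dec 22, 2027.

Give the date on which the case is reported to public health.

Exposure occurs: Dec 22, 2027.
The patient becomes infectious: Dec 22, 2027 + 6 weeks = Feb 2, 2028.
Symptom onset occurs: Feb 2, 2028 + 3 weeks = Feb 23, 2028.
The patient is tested: Feb 23, 2028 + 7 weeks = Apr 12, 2028.
The test result is returned: Apr 12, 2028 + 11 weeks = Jun 28, 2028.
Isolation begins: Jun 28, 2028 + 4 weeks = Jul 26, 2028.
The case is reported to public health: Jul 26, 2028 + 1 week = Aug 2, 2028.

Aug 2, 2028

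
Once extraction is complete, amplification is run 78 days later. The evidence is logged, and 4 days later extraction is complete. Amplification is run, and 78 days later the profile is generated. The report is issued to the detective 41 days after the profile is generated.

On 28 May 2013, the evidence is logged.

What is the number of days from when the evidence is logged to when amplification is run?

Causal path: the evidence is logged → extraction is complete → amplification is run.
Total delay along the path: 4 + 78 = 82 days.

82 days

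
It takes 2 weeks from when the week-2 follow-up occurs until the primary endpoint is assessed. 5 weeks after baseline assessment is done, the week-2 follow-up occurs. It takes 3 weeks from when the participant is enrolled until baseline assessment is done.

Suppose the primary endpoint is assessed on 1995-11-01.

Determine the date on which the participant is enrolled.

1995-08-23

The primary endpoint is assessed: Nov 1, 1995.
The week-2 follow-up occurs: Nov 1, 1995 − 2 weeks = Oct 18, 1995.
Baseline assessment is done: Oct 18, 1995 − 5 weeks = Sep 13, 1995.
The participant is enrolled: Sep 13, 1995 − 3 weeks = Aug 23, 1995.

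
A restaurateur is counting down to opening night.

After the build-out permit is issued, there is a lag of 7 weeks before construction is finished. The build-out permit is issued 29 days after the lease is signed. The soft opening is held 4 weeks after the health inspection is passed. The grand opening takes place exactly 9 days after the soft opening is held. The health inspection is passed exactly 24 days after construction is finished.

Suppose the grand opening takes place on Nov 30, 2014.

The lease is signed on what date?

The grand opening takes place: Nov 30, 2014.
The soft opening is held: Nov 30, 2014 − 9 days = Nov 21, 2014.
The health inspection is passed: Nov 21, 2014 − 4 weeks = Oct 24, 2014.
Construction is finished: Oct 24, 2014 − 24 days = Sep 30, 2014.
The build-out permit is issued: Sep 30, 2014 − 7 weeks = Aug 12, 2014.
The lease is signed: Aug 12, 2014 − 29 days = Jul 14, 2014.

Jul 14, 2014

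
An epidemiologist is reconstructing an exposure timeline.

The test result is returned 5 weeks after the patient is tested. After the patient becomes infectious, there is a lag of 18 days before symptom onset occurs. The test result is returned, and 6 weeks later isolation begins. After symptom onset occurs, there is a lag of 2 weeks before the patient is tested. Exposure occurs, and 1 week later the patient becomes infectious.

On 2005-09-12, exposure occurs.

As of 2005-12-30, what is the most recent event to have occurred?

The test result is returned

Exposure occurs: Sep 12, 2005.
The patient becomes infectious: Sep 12, 2005 + 1 week = Sep 19, 2005.
Symptom onset occurs: Sep 19, 2005 + 18 days = Oct 7, 2005.
The patient is tested: Oct 7, 2005 + 2 weeks = Oct 21, 2005.
The test result is returned: Oct 21, 2005 + 5 weeks = Nov 25, 2005.
Isolation begins: Nov 25, 2005 + 6 weeks = Jan 6, 2006.
Dec 30, 2005 falls between when the test result is returned (Nov 25, 2005) and when isolation begins (Jan 6, 2006).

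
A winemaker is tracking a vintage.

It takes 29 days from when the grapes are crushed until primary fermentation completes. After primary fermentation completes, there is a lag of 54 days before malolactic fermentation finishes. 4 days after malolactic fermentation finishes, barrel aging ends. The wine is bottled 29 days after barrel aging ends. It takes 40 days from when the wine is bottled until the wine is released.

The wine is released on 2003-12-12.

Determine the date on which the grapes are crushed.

2003-07-09

The wine is released: Dec 12, 2003.
The wine is bottled: Dec 12, 2003 − 40 days = Nov 2, 2003.
Barrel aging ends: Nov 2, 2003 − 29 days = Oct 4, 2003.
Malolactic fermentation finishes: Oct 4, 2003 − 4 days = Sep 30, 2003.
Primary fermentation completes: Sep 30, 2003 − 54 days = Aug 7, 2003.
The grapes are crushed: Aug 7, 2003 − 29 days = Jul 9, 2003.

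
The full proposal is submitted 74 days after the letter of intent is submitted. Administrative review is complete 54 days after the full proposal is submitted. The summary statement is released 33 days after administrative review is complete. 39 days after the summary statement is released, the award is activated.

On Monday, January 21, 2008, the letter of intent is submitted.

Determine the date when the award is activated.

Friday, August 8, 2008

The letter of intent is submitted: Jan 21, 2008.
The full proposal is submitted: Jan 21, 2008 + 74 days = Apr 4, 2008.
Administrative review is complete: Apr 4, 2008 + 54 days = May 28, 2008.
The summary statement is released: May 28, 2008 + 33 days = Jun 30, 2008.
The award is activated: Jun 30, 2008 + 39 days = Aug 8, 2008.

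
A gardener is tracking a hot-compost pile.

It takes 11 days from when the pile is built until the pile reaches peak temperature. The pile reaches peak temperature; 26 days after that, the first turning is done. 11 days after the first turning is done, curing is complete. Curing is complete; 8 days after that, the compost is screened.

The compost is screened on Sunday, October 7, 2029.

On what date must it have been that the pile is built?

Sunday, August 12, 2029

The compost is screened: Oct 7, 2029.
Curing is complete: Oct 7, 2029 − 8 days = Sep 29, 2029.
The first turning is done: Sep 29, 2029 − 11 days = Sep 18, 2029.
The pile reaches peak temperature: Sep 18, 2029 − 26 days = Aug 23, 2029.
The pile is built: Aug 23, 2029 − 11 days = Aug 12, 2029.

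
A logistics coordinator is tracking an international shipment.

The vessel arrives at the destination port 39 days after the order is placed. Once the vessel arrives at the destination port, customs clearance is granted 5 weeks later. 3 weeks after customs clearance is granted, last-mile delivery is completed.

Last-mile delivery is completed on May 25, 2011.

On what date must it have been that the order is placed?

February 19, 2011

Last-mile delivery is completed: May 25, 2011.
Customs clearance is granted: May 25, 2011 − 3 weeks = May 4, 2011.
The vessel arrives at the destination port: May 4, 2011 − 5 weeks = Mar 30, 2011.
The order is placed: Mar 30, 2011 − 39 days = Feb 19, 2011.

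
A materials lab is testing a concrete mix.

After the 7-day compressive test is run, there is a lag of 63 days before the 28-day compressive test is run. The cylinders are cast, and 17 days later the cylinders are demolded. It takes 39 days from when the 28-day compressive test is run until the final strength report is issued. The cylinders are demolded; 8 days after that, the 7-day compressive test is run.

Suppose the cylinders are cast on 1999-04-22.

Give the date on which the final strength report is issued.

The cylinders are cast: Apr 22, 1999.
The cylinders are demolded: Apr 22, 1999 + 17 days = May 9, 1999.
The 7-day compressive test is run: May 9, 1999 + 8 days = May 17, 1999.
The 28-day compressive test is run: May 17, 1999 + 63 days = Jul 19, 1999.
The final strength report is issued: Jul 19, 1999 + 39 days = Aug 27, 1999.

1999-08-27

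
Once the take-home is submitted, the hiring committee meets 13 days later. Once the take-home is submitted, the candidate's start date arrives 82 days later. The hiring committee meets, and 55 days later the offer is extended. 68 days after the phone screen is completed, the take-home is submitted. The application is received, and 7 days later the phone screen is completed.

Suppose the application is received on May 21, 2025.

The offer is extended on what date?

October 11, 2025

The application is received: May 21, 2025.
The phone screen is completed: May 21, 2025 + 7 days = May 28, 2025.
The take-home is submitted: May 28, 2025 + 68 days = Aug 4, 2025.
The hiring committee meets: Aug 4, 2025 + 13 days = Aug 17, 2025.
The offer is extended: Aug 17, 2025 + 55 days = Oct 11, 2025.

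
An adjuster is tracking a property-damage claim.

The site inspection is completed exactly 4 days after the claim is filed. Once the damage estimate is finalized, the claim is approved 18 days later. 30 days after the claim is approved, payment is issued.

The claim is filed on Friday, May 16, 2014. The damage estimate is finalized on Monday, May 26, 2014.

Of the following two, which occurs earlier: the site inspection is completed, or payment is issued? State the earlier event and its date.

The claim is filed: May 16, 2014.
The site inspection is completed: May 16, 2014 + 4 days = May 20, 2014.
The damage estimate is finalized: May 26, 2014.
The claim is approved: May 26, 2014 + 18 days = Jun 13, 2014.
Payment is issued: Jun 13, 2014 + 30 days = Jul 13, 2014.
Comparing: the site inspection is completed on May 20, 2014 vs payment is issued on Jul 13, 2014. Earlier: the site inspection is completed.

The site inspection is completed — Tuesday, May 20, 2014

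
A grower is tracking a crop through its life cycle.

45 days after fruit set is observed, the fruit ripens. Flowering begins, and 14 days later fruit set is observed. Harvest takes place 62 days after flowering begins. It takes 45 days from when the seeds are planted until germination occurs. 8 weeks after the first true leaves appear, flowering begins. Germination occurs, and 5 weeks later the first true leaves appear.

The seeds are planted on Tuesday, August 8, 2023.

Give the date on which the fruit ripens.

The seeds are planted: Aug 8, 2023.
Germination occurs: Aug 8, 2023 + 45 days = Sep 22, 2023.
The first true leaves appear: Sep 22, 2023 + 5 weeks = Oct 27, 2023.
Flowering begins: Oct 27, 2023 + 8 weeks = Dec 22, 2023.
Fruit set is observed: Dec 22, 2023 + 14 days = Jan 5, 2024.
The fruit ripens: Jan 5, 2024 + 45 days = Feb 19, 2024.

Monday, February 19, 2024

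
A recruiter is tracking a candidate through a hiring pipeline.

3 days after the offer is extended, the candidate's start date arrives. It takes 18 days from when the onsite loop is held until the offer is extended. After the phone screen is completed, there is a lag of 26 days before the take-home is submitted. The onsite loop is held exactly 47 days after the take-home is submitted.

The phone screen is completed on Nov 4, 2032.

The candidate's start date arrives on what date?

The phone screen is completed: Nov 4, 2032.
The take-home is submitted: Nov 4, 2032 + 26 days = Nov 30, 2032.
The onsite loop is held: Nov 30, 2032 + 47 days = Jan 16, 2033.
The offer is extended: Jan 16, 2033 + 18 days = Feb 3, 2033.
The candidate's start date arrives: Feb 3, 2033 + 3 days = Feb 6, 2033.

Feb 6, 2033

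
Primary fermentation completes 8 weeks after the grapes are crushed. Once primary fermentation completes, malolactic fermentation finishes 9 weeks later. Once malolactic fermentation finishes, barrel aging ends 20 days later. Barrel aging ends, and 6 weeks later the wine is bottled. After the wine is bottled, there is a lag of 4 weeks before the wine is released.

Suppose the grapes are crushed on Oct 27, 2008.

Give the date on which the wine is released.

The grapes are crushed: Oct 27, 2008.
Primary fermentation completes: Oct 27, 2008 + 8 weeks = Dec 22, 2008.
Malolactic fermentation finishes: Dec 22, 2008 + 9 weeks = Feb 23, 2009.
Barrel aging ends: Feb 23, 2009 + 20 days = Mar 15, 2009.
The wine is bottled: Mar 15, 2009 + 6 weeks = Apr 26, 2009.
The wine is released: Apr 26, 2009 + 4 weeks = May 24, 2009.

May 24, 2009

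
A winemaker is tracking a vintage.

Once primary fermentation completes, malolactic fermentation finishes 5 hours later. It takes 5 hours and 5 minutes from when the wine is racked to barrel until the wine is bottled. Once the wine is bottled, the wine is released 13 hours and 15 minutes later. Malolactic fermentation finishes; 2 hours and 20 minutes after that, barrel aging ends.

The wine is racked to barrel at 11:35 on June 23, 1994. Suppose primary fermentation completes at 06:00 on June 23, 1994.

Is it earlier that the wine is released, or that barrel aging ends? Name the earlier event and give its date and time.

Barrel aging ends — 13:20 on June 23, 1994

The wine is racked to barrel: 11:35 Jun 23, 1994.
The wine is bottled: 11:35 Jun 23, 1994 + 5h05m = 16:40 Jun 23, 1994.
The wine is released: 16:40 Jun 23, 1994 + 13h15m = 05:55 Jun 24, 1994.
Primary fermentation completes: 06:00 Jun 23, 1994.
Malolactic fermentation finishes: 06:00 Jun 23, 1994 + 5h = 11:00 Jun 23, 1994.
Barrel aging ends: 11:00 Jun 23, 1994 + 2h20m = 13:20 Jun 23, 1994.
Comparing: the wine is released at 05:55 Jun 24, 1994 vs barrel aging ends at 13:20 Jun 23, 1994. Earlier: barrel aging ends.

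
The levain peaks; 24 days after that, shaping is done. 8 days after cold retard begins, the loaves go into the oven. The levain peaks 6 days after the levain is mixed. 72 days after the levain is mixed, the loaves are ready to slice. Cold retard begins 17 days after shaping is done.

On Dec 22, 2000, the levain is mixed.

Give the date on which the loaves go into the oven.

Feb 15, 2001

The levain is mixed: Dec 22, 2000.
The levain peaks: Dec 22, 2000 + 6 days = Dec 28, 2000.
Shaping is done: Dec 28, 2000 + 24 days = Jan 21, 2001.
Cold retard begins: Jan 21, 2001 + 17 days = Feb 7, 2001.
The loaves go into the oven: Feb 7, 2001 + 8 days = Feb 15, 2001.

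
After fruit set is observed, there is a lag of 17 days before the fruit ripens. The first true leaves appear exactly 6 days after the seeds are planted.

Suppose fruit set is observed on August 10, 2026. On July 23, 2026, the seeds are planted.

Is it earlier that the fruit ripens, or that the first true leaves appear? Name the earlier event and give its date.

Fruit set is observed: Aug 10, 2026.
The fruit ripens: Aug 10, 2026 + 17 days = Aug 27, 2026.
The seeds are planted: Jul 23, 2026.
The first true leaves appear: Jul 23, 2026 + 6 days = Jul 29, 2026.
Comparing: the fruit ripens on Aug 27, 2026 vs the first true leaves appear on Jul 29, 2026. Earlier: the first true leaves appear.

The first true leaves appear — July 29, 2026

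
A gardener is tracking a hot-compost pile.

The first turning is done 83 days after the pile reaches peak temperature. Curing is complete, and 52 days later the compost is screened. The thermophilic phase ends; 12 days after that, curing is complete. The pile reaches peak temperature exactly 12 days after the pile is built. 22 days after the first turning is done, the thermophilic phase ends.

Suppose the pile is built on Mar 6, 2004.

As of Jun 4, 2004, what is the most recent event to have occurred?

The pile is built: Mar 6, 2004.
The pile reaches peak temperature: Mar 6, 2004 + 12 days = Mar 18, 2004.
The first turning is done: Mar 18, 2004 + 83 days = Jun 9, 2004.
The thermophilic phase ends: Jun 9, 2004 + 22 days = Jul 1, 2004.
Curing is complete: Jul 1, 2004 + 12 days = Jul 13, 2004.
The compost is screened: Jul 13, 2004 + 52 days = Sep 3, 2004.
Jun 4, 2004 falls between when the pile reaches peak temperature (Mar 18, 2004) and when the first turning is done (Jun 9, 2004).

The pile reaches peak temperature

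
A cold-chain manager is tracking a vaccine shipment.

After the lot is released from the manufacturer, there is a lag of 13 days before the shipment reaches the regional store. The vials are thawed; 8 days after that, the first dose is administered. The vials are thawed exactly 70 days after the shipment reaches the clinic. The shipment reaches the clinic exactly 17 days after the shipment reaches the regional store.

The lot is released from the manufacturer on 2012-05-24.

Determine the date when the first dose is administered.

2012-09-09

The lot is released from the manufacturer: May 24, 2012.
The shipment reaches the regional store: May 24, 2012 + 13 days = Jun 6, 2012.
The shipment reaches the clinic: Jun 6, 2012 + 17 days = Jun 23, 2012.
The vials are thawed: Jun 23, 2012 + 70 days = Sep 1, 2012.
The first dose is administered: Sep 1, 2012 + 8 days = Sep 9, 2012.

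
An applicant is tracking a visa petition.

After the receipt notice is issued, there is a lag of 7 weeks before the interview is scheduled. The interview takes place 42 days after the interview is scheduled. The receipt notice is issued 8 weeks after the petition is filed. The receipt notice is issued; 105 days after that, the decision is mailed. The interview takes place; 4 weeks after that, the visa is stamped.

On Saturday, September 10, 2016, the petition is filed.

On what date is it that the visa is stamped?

Saturday, March 4, 2017

The petition is filed: Sep 10, 2016.
The receipt notice is issued: Sep 10, 2016 + 8 weeks = Nov 5, 2016.
The interview is scheduled: Nov 5, 2016 + 7 weeks = Dec 24, 2016.
The interview takes place: Dec 24, 2016 + 42 days = Feb 4, 2017.
The visa is stamped: Feb 4, 2017 + 4 weeks = Mar 4, 2017.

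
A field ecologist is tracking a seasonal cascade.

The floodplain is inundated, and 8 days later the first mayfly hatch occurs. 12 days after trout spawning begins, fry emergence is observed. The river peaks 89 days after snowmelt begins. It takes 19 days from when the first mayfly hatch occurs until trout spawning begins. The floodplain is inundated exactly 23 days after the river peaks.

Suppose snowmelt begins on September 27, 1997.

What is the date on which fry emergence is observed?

February 25, 1998

Snowmelt begins: Sep 27, 1997.
The river peaks: Sep 27, 1997 + 89 days = Dec 25, 1997.
The floodplain is inundated: Dec 25, 1997 + 23 days = Jan 17, 1998.
The first mayfly hatch occurs: Jan 17, 1998 + 8 days = Jan 25, 1998.
Trout spawning begins: Jan 25, 1998 + 19 days = Feb 13, 1998.
Fry emergence is observed: Feb 13, 1998 + 12 days = Feb 25, 1998.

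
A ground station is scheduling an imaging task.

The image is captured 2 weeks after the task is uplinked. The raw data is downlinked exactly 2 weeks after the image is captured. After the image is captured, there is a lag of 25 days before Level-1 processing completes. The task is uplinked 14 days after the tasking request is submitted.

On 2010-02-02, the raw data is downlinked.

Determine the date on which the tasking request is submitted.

The raw data is downlinked: Feb 2, 2010.
The image is captured: Feb 2, 2010 − 2 weeks = Jan 19, 2010.
The task is uplinked: Jan 19, 2010 − 2 weeks = Jan 5, 2010.
The tasking request is submitted: Jan 5, 2010 − 14 days = Dec 22, 2009.

2009-12-22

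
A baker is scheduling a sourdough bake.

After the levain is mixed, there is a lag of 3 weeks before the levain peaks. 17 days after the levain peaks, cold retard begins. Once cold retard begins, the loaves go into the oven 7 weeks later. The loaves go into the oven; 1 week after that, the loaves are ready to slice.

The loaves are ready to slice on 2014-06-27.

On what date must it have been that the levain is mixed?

The loaves are ready to slice: Jun 27, 2014.
The loaves go into the oven: Jun 27, 2014 − 1 week = Jun 20, 2014.
Cold retard begins: Jun 20, 2014 − 7 weeks = May 2, 2014.
The levain peaks: May 2, 2014 − 17 days = Apr 15, 2014.
The levain is mixed: Apr 15, 2014 − 3 weeks = Mar 25, 2014.

2014-03-25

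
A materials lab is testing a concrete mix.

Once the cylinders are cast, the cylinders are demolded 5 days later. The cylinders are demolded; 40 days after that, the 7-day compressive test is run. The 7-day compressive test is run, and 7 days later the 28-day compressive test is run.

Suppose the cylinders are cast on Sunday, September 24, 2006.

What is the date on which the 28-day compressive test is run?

The cylinders are cast: Sep 24, 2006.
The cylinders are demolded: Sep 24, 2006 + 5 days = Sep 29, 2006.
The 7-day compressive test is run: Sep 29, 2006 + 40 days = Nov 8, 2006.
The 28-day compressive test is run: Nov 8, 2006 + 7 days = Nov 15, 2006.

Wednesday, November 15, 2006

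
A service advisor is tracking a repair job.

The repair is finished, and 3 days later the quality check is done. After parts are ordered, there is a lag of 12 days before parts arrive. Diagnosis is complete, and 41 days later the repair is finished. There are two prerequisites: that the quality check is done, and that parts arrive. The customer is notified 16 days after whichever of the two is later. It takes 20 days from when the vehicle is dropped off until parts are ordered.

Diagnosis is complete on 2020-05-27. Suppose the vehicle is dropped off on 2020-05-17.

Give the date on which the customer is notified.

Diagnosis is complete: May 27, 2020.
The repair is finished: May 27, 2020 + 41 days = Jul 7, 2020.
The quality check is done: Jul 7, 2020 + 3 days = Jul 10, 2020.
The vehicle is dropped off: May 17, 2020.
Parts are ordered: May 17, 2020 + 20 days = Jun 6, 2020.
Parts arrive: Jun 6, 2020 + 12 days = Jun 18, 2020.
Both prerequisites met — the quality check is done (Jul 10, 2020), parts arrive (Jun 18, 2020); the later is Jul 10, 2020.
The customer is notified: Jul 10, 2020 + 16 days = Jul 26, 2020.

2020-07-26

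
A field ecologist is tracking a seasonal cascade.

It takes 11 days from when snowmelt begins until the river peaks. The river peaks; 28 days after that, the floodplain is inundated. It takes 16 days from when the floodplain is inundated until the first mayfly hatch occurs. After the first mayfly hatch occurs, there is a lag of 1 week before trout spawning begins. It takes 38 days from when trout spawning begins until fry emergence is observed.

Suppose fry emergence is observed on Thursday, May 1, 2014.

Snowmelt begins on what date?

Fry emergence is observed: May 1, 2014.
Trout spawning begins: May 1, 2014 − 38 days = Mar 24, 2014.
The first mayfly hatch occurs: Mar 24, 2014 − 1 week = Mar 17, 2014.
The floodplain is inundated: Mar 17, 2014 − 16 days = Mar 1, 2014.
The river peaks: Mar 1, 2014 − 28 days = Feb 1, 2014.
Snowmelt begins: Feb 1, 2014 − 11 days = Jan 21, 2014.

Tuesday, January 21, 2014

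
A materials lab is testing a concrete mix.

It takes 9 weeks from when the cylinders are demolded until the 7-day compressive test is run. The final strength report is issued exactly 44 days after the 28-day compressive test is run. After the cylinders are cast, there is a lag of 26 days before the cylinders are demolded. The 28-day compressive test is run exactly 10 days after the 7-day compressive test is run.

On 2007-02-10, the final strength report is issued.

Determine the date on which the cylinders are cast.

The final strength report is issued: Feb 10, 2007.
The 28-day compressive test is run: Feb 10, 2007 − 44 days = Dec 28, 2006.
The 7-day compressive test is run: Dec 28, 2006 − 10 days = Dec 18, 2006.
The cylinders are demolded: Dec 18, 2006 − 9 weeks = Oct 16, 2006.
The cylinders are cast: Oct 16, 2006 − 26 days = Sep 20, 2006.

2006-09-20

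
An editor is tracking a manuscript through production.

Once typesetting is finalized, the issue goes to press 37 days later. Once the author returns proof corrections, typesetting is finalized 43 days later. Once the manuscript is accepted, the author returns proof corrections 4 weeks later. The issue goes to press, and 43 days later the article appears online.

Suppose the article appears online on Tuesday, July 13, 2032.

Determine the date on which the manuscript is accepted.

The article appears online: Jul 13, 2032.
The issue goes to press: Jul 13, 2032 − 43 days = May 31, 2032.
Typesetting is finalized: May 31, 2032 − 37 days = Apr 24, 2032.
The author returns proof corrections: Apr 24, 2032 − 43 days = Mar 12, 2032.
The manuscript is accepted: Mar 12, 2032 − 4 weeks = Feb 13, 2032.

Friday, February 13, 2032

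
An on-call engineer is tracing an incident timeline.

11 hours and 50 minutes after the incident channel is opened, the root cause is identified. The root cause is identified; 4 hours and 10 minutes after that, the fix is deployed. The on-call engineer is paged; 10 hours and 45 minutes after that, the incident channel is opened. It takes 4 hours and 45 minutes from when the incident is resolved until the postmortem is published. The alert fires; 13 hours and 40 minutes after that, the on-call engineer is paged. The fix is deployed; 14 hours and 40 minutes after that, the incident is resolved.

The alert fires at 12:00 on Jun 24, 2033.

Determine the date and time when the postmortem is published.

23:50 on Jun 26, 2033

The alert fires: 12:00 Jun 24, 2033.
The on-call engineer is paged: 12:00 Jun 24, 2033 + 13h40m = 01:40 Jun 25, 2033.
The incident channel is opened: 01:40 Jun 25, 2033 + 10h45m = 12:25 Jun 25, 2033.
The root cause is identified: 12:25 Jun 25, 2033 + 11h50m = 00:15 Jun 26, 2033.
The fix is deployed: 00:15 Jun 26, 2033 + 4h10m = 04:25 Jun 26, 2033.
The incident is resolved: 04:25 Jun 26, 2033 + 14h40m = 19:05 Jun 26, 2033.
The postmortem is published: 19:05 Jun 26, 2033 + 4h45m = 23:50 Jun 26, 2033.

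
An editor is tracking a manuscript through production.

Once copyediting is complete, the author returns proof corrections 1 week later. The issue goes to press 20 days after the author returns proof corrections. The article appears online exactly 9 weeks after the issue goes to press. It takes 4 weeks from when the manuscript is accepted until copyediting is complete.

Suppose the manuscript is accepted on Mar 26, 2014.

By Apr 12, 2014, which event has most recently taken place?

The manuscript is accepted: Mar 26, 2014.
Copyediting is complete: Mar 26, 2014 + 4 weeks = Apr 23, 2014.
The author returns proof corrections: Apr 23, 2014 + 1 week = Apr 30, 2014.
The issue goes to press: Apr 30, 2014 + 20 days = May 20, 2014.
The article appears online: May 20, 2014 + 9 weeks = Jul 22, 2014.
Apr 12, 2014 falls between when the manuscript is accepted (Mar 26, 2014) and when copyediting is complete (Apr 23, 2014).

The manuscript is accepted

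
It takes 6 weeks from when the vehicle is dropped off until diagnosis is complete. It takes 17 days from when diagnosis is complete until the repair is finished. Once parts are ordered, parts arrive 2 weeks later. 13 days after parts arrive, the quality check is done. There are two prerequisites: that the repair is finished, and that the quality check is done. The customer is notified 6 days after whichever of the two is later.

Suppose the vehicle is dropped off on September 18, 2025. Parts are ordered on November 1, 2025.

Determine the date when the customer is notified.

December 4, 2025

The vehicle is dropped off: Sep 18, 2025.
Diagnosis is complete: Sep 18, 2025 + 6 weeks = Oct 30, 2025.
The repair is finished: Oct 30, 2025 + 17 days = Nov 16, 2025.
Parts are ordered: Nov 1, 2025.
Parts arrive: Nov 1, 2025 + 2 weeks = Nov 15, 2025.
The quality check is done: Nov 15, 2025 + 13 days = Nov 28, 2025.
Both prerequisites met — the repair is finished (Nov 16, 2025), the quality check is done (Nov 28, 2025); the later is Nov 28, 2025.
The customer is notified: Nov 28, 2025 + 6 days = Dec 4, 2025.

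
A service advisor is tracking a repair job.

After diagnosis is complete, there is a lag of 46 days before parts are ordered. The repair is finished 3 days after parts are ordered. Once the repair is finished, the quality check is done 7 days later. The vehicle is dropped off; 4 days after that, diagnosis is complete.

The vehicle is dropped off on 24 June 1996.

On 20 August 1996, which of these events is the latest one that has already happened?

The vehicle is dropped off: Jun 24, 1996.
Diagnosis is complete: Jun 24, 1996 + 4 days = Jun 28, 1996.
Parts are ordered: Jun 28, 1996 + 46 days = Aug 13, 1996.
The repair is finished: Aug 13, 1996 + 3 days = Aug 16, 1996.
The quality check is done: Aug 16, 1996 + 7 days = Aug 23, 1996.
Aug 20, 1996 falls between when the repair is finished (Aug 16, 1996) and when the quality check is done (Aug 23, 1996).

The repair is finished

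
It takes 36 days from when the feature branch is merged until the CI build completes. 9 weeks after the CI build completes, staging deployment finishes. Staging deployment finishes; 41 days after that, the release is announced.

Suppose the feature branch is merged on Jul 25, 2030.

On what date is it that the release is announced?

The feature branch is merged: Jul 25, 2030.
The CI build completes: Jul 25, 2030 + 36 days = Aug 30, 2030.
Staging deployment finishes: Aug 30, 2030 + 9 weeks = Nov 1, 2030.
The release is announced: Nov 1, 2030 + 41 days = Dec 12, 2030.

Dec 12, 2030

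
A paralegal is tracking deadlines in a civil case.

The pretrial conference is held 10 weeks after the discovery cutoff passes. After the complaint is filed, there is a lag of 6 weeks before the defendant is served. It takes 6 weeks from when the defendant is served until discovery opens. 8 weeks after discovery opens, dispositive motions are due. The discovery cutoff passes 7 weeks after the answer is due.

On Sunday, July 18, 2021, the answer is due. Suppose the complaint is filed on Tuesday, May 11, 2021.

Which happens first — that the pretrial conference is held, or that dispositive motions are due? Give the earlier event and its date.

The answer is due: Jul 18, 2021.
The discovery cutoff passes: Jul 18, 2021 + 7 weeks = Sep 5, 2021.
The pretrial conference is held: Sep 5, 2021 + 10 weeks = Nov 14, 2021.
The complaint is filed: May 11, 2021.
The defendant is served: May 11, 2021 + 6 weeks = Jun 22, 2021.
Discovery opens: Jun 22, 2021 + 6 weeks = Aug 3, 2021.
Dispositive motions are due: Aug 3, 2021 + 8 weeks = Sep 28, 2021.
Comparing: the pretrial conference is held on Nov 14, 2021 vs dispositive motions are due on Sep 28, 2021. Earlier: dispositive motions are due.

Dispositive motions are due — Tuesday, September 28, 2021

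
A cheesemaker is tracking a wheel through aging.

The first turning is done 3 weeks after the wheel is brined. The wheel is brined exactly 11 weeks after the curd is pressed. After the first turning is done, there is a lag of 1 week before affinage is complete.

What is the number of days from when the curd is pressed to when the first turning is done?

98 days

Causal path: the curd is pressed → the wheel is brined → the first turning is done.
Total delay along the path: 11 + 3 weeks = 14 weeks = 98 days.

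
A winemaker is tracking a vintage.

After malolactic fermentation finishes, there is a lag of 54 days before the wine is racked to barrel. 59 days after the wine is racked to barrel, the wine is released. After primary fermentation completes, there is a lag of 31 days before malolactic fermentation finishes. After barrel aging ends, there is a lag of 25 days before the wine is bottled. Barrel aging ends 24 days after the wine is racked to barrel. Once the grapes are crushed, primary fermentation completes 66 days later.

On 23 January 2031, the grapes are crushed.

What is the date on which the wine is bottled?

The grapes are crushed: Jan 23, 2031.
Primary fermentation completes: Jan 23, 2031 + 66 days = Mar 30, 2031.
Malolactic fermentation finishes: Mar 30, 2031 + 31 days = Apr 30, 2031.
The wine is racked to barrel: Apr 30, 2031 + 54 days = Jun 23, 2031.
Barrel aging ends: Jun 23, 2031 + 24 days = Jul 17, 2031.
The wine is bottled: Jul 17, 2031 + 25 days = Aug 11, 2031.

11 August 2031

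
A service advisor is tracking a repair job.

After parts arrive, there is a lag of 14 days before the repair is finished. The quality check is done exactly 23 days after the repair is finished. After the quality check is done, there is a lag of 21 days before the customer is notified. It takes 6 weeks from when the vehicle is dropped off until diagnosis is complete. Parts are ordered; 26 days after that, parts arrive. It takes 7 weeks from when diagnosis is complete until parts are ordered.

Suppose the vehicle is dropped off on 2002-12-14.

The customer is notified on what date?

2003-06-07

The vehicle is dropped off: Dec 14, 2002.
Diagnosis is complete: Dec 14, 2002 + 6 weeks = Jan 25, 2003.
Parts are ordered: Jan 25, 2003 + 7 weeks = Mar 15, 2003.
Parts arrive: Mar 15, 2003 + 26 days = Apr 10, 2003.
The repair is finished: Apr 10, 2003 + 14 days = Apr 24, 2003.
The quality check is done: Apr 24, 2003 + 23 days = May 17, 2003.
The customer is notified: May 17, 2003 + 21 days = Jun 7, 2003.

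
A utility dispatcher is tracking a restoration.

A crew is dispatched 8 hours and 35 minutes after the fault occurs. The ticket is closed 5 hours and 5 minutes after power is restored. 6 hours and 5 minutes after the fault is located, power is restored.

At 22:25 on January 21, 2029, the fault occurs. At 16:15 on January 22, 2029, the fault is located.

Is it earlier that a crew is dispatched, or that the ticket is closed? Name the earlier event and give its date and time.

The fault occurs: 22:25 Jan 21, 2029.
A crew is dispatched: 22:25 Jan 21, 2029 + 8h35m = 07:00 Jan 22, 2029.
The fault is located: 16:15 Jan 22, 2029.
Power is restored: 16:15 Jan 22, 2029 + 6h05m = 22:20 Jan 22, 2029.
The ticket is closed: 22:20 Jan 22, 2029 + 5h05m = 03:25 Jan 23, 2029.
Comparing: a crew is dispatched at 07:00 Jan 22, 2029 vs the ticket is closed at 03:25 Jan 23, 2029. Earlier: a crew is dispatched.

A crew is dispatched — 07:00 on January 22, 2029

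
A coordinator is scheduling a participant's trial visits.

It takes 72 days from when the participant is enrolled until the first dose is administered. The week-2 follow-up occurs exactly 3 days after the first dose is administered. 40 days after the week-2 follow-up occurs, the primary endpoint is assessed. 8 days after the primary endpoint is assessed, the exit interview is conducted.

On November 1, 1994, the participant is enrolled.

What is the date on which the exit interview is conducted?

March 4, 1995

The participant is enrolled: Nov 1, 1994.
The first dose is administered: Nov 1, 1994 + 72 days = Jan 12, 1995.
The week-2 follow-up occurs: Jan 12, 1995 + 3 days = Jan 15, 1995.
The primary endpoint is assessed: Jan 15, 1995 + 40 days = Feb 24, 1995.
The exit interview is conducted: Feb 24, 1995 + 8 days = Mar 4, 1995.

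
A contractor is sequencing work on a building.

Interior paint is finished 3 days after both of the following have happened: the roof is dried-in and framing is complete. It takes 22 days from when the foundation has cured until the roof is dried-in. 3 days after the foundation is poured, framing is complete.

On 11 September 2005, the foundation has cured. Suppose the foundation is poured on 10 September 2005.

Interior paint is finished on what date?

The foundation has cured: Sep 11, 2005.
The roof is dried-in: Sep 11, 2005 + 22 days = Oct 3, 2005.
The foundation is poured: Sep 10, 2005.
Framing is complete: Sep 10, 2005 + 3 days = Sep 13, 2005.
Both prerequisites met — the roof is dried-in (Oct 3, 2005), framing is complete (Sep 13, 2005); the later is Oct 3, 2005.
Interior paint is finished: Oct 3, 2005 + 3 days = Oct 6, 2005.

6 October 2005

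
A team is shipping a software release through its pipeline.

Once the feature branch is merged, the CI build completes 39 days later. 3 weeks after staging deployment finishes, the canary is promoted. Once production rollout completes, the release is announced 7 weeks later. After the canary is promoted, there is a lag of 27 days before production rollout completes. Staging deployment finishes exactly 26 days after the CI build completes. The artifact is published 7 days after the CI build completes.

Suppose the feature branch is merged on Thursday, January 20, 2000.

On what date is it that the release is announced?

Friday, June 30, 2000

The feature branch is merged: Jan 20, 2000.
The CI build completes: Jan 20, 2000 + 39 days = Feb 28, 2000.
Staging deployment finishes: Feb 28, 2000 + 26 days = Mar 25, 2000.
The canary is promoted: Mar 25, 2000 + 3 weeks = Apr 15, 2000.
Production rollout completes: Apr 15, 2000 + 27 days = May 12, 2000.
The release is announced: May 12, 2000 + 7 weeks = Jun 30, 2000.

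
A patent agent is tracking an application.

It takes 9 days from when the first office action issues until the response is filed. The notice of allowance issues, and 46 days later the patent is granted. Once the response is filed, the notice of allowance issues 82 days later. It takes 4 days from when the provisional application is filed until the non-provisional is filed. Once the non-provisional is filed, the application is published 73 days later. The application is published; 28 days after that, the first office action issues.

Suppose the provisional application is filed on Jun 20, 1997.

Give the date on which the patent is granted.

Feb 17, 1998

The provisional application is filed: Jun 20, 1997.
The non-provisional is filed: Jun 20, 1997 + 4 days = Jun 24, 1997.
The application is published: Jun 24, 1997 + 73 days = Sep 5, 1997.
The first office action issues: Sep 5, 1997 + 28 days = Oct 3, 1997.
The response is filed: Oct 3, 1997 + 9 days = Oct 12, 1997.
The notice of allowance issues: Oct 12, 1997 + 82 days = Jan 2, 1998.
The patent is granted: Jan 2, 1998 + 46 days = Feb 17, 1998.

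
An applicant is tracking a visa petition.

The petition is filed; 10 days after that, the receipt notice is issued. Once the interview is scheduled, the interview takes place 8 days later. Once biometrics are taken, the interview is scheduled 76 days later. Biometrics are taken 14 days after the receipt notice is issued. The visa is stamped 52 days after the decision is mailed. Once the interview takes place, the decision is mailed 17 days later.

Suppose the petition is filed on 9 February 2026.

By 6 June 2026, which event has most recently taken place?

The interview takes place

The petition is filed: Feb 9, 2026.
The receipt notice is issued: Feb 9, 2026 + 10 days = Feb 19, 2026.
Biometrics are taken: Feb 19, 2026 + 14 days = Mar 5, 2026.
The interview is scheduled: Mar 5, 2026 + 76 days = May 20, 2026.
The interview takes place: May 20, 2026 + 8 days = May 28, 2026.
The decision is mailed: May 28, 2026 + 17 days = Jun 14, 2026.
The visa is stamped: Jun 14, 2026 + 52 days = Aug 5, 2026.
Jun 6, 2026 falls between when the interview takes place (May 28, 2026) and when the decision is mailed (Jun 14, 2026).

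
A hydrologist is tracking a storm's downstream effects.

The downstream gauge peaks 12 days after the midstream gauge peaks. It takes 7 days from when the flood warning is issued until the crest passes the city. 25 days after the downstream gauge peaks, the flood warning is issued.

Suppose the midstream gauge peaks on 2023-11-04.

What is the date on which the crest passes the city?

The midstream gauge peaks: Nov 4, 2023.
The downstream gauge peaks: Nov 4, 2023 + 12 days = Nov 16, 2023.
The flood warning is issued: Nov 16, 2023 + 25 days = Dec 11, 2023.
The crest passes the city: Dec 11, 2023 + 7 days = Dec 18, 2023.

2023-12-18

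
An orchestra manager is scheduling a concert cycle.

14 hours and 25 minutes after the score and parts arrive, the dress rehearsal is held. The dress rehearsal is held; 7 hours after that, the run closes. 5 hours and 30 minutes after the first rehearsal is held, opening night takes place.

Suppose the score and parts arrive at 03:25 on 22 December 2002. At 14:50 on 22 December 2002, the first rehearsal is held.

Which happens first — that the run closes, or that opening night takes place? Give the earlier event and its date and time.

The score and parts arrive: 03:25 Dec 22, 2002.
The dress rehearsal is held: 03:25 Dec 22, 2002 + 14h25m = 17:50 Dec 22, 2002.
The run closes: 17:50 Dec 22, 2002 + 7h = 00:50 Dec 23, 2002.
The first rehearsal is held: 14:50 Dec 22, 2002.
Opening night takes place: 14:50 Dec 22, 2002 + 5h30m = 20:20 Dec 22, 2002.
Comparing: the run closes at 00:50 Dec 23, 2002 vs opening night takes place at 20:20 Dec 22, 2002. Earlier: opening night takes place.

Opening night takes place — 20:20 on 22 December 2002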